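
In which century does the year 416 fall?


Century = (year - 1) // 100 + 1
= (416 - 1) // 100 + 1
= 415 // 100 + 1
= 4 + 1

5th century


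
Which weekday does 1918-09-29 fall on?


Date: September 29, 1918
Anchor: Jan 1, 1918. With p = 1918 - 1 = 1917: (p + p//4 - p//100 + p//400) mod 7 = (1917 + 479 - 19 + 4) mod 7 = 2381 mod 7 = 1 -> Tuesday (Mon=0 ... Sun=6)
Days before September (Jan-Aug): 243; offset = 243 + 29 - 1 = 271
Weekday index = (1 + 271) mod 7 = 6

Day of the week: Sunday


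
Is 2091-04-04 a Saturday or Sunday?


Anchor: Jan 1, 2091. With p = 2091 - 1 = 2090: (p + p//4 - p//100 + p//400) mod 7 = (2090 + 522 - 20 + 5) mod 7 = 2597 mod 7 = 0 -> Monday (Mon=0 ... Sun=6)
Day of year: 94; offset = 93
Weekday index = (0 + 93) mod 7 = 2 -> Wednesday
Weekend days: Saturday, Sunday

No


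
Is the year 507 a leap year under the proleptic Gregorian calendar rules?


Gregorian leap year rule: divisible by 4, but not by 100, unless also by 400.
507 is not divisible by 4 -> not a leap year

No


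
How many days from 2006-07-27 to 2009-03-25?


From 2006-07-27 to 2009-03-25
2006-07-27: days before July = 31 + 28 + 31 + 30 + 31 + 30 = 181 (2006 is not a leap year); day of year = 181 + 27 = 208
2009-03-25: days before March = 31 + 28 = 59 (2009 is not a leap year); day of year = 59 + 25 = 84
Rest of 2006: 365 - 208 = 157
Full years 2007 (365), 2008 (366): 731
Total = 157 + 731 + 84 = 972

972 days


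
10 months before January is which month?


January is month 1
1 - 10 = -9; wrap: -9 + 12 = 3

March


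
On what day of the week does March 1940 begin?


Target: March 1, 1940
Anchor: Jan 1, 1940. With p = 1940 - 1 = 1939: (p + p//4 - p//100 + p//400) mod 7 = (1939 + 484 - 19 + 4) mod 7 = 2408 mod 7 = 0 -> Monday (Mon=0 ... Sun=6)
Days before March (Jan-Feb): 60 days
Weekday index = (0 + 60) mod 7 = 4

Friday


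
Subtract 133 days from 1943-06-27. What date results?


Start: 1943-06-27, subtract 133 days
Back 27 days from June 27 reaches May 31, 1943 -> 106 left
May 1943 has 31 days -> back to April 30, 1943 -> 75 left
April 1943 has 30 days -> back to March 31, 1943 -> 45 left
March 1943 has 31 days -> back to February 28, 1943 -> 14 left
February 1943: 28 - 14 = 14 -> lands on February 14

Result: 1943-02-14


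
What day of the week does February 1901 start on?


Target: February 1, 1901
Anchor: Jan 1, 1901. With p = 1901 - 1 = 1900: (p + p//4 - p//100 + p//400) mod 7 = (1900 + 475 - 19 + 4) mod 7 = 2360 mod 7 = 1 -> Tuesday (Mon=0 ... Sun=6)
Days before February (Jan): 31 days
Weekday index = (1 + 31) mod 7 = 4

Friday


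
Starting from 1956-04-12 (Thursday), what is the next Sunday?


Current: Thursday
Target: Sunday
Days ahead: 3

Next Sunday: 1956-04-15


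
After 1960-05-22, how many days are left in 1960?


Day of year: 143 of 366
Remaining = 366 - 143

223 days


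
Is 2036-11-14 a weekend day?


Anchor: Jan 1, 2036. With p = 2036 - 1 = 2035: (p + p//4 - p//100 + p//400) mod 7 = (2035 + 508 - 20 + 5) mod 7 = 2528 mod 7 = 1 -> Tuesday (Mon=0 ... Sun=6)
Day of year: 319; offset = 318
Weekday index = (1 + 318) mod 7 = 4 -> Friday
Weekend days: Saturday, Sunday

No


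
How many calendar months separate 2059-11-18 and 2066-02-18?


From November 2059 to February 2066
7 years * 12 = 84 months, minus 9 months = 75

75 months


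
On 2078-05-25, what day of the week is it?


Date: May 25, 2078
Anchor: Jan 1, 2078. With p = 2078 - 1 = 2077: (p + p//4 - p//100 + p//400) mod 7 = (2077 + 519 - 20 + 5) mod 7 = 2581 mod 7 = 5 -> Saturday (Mon=0 ... Sun=6)
Days before May (Jan-Apr): 120; offset = 120 + 25 - 1 = 144
Weekday index = (5 + 144) mod 7 = 2

Day of the week: Wednesday


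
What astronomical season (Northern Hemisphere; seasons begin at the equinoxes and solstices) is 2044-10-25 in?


Date: October 25
Astronomical Autumn (approx.; exact equinox/solstice day varies by year): September 22 to December 20
October 25 falls within the Autumn window

Autumn


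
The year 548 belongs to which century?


Century = (year - 1) // 100 + 1
= (548 - 1) // 100 + 1
= 547 // 100 + 1
= 5 + 1

6th century


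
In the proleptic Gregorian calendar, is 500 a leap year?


Gregorian leap year rule: divisible by 4, but not by 100, unless also by 400.
500 is divisible by 100 but not 400 -> not a leap year

No


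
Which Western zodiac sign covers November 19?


Date: November 19
Conventional tropical zodiac dates: Scorpio from October 23 onward; Sagittarius starts November 22
November 19 falls within the Scorpio range

Scorpio


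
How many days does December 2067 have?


December 2067

31 days


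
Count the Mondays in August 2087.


August 2087 has 31 days
Anchor: Jan 1, 2087. With p = 2087 - 1 = 2086: (p + p//4 - p//100 + p//400) mod 7 = (2086 + 521 - 20 + 5) mod 7 = 2592 mod 7 = 2 -> Wednesday (Mon=0 ... Sun=6)
Days before August (Jan-Jul): 212; August 1 index = (2 + 212) mod 7 = 4 -> Friday
First Monday is August 4
Mondays: 4, 11, 18, 25

4 Mondays


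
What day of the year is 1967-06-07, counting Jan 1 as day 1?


Date: June 7, 1967
Days in months 1 through 5: 151
Plus 7 days in June

Day of year: 158


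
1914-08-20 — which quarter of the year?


Month: August (month 8)
Q1: Jan-Mar, Q2: Apr-Jun, Q3: Jul-Sep, Q4: Oct-Dec

Q3


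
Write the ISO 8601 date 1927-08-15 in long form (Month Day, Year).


ISO 1927-08-15 parses as year=1927, month=08, day=15
Month 8 -> August

August 15, 1927


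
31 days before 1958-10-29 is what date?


Start: 1958-10-29, subtract 31 days
Back 29 days from October 29 reaches September 30, 1958 -> 2 left
September 1958: 30 - 2 = 28 -> lands on September 28

Result: 1958-09-28


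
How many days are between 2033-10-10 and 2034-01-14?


From 2033-10-10 to 2034-01-14
2033-10-10: days before October = 31 + 28 + 31 + 30 + 31 + 30 + 31 + 31 + 30 = 273 (2033 is not a leap year); day of year = 273 + 10 = 283
2034-01-14: day of year = 14
Rest of 2033: 365 - 283 = 82
Total = 82 + 14 = 96

96 days


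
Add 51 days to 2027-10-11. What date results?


Start: 2027-10-11, add 51 days
October 2027 has 31 days: 31 - 11 = 20 days to October 31 -> 31 left
November 2027 has 30 days -> 1 left
December 2027: 1 <= 31 -> lands on December 1

Result: 2027-12-01


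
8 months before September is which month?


September is month 9
9 - 8 = 1

January


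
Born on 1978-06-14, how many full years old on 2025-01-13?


Birth: 1978-06-14
Reference: 2025-01-13
Year difference: 2025 - 1978 = 47
Birthday not yet reached in 2025, subtract 1

46 years old


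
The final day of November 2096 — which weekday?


November 2096 has 30 days
Anchor: Jan 1, 2096. With p = 2096 - 1 = 2095: (p + p//4 - p//100 + p//400) mod 7 = (2095 + 523 - 20 + 5) mod 7 = 2603 mod 7 = 6 -> Sunday (Mon=0 ... Sun=6)
Days before November (Jan-Oct): 305; November 1 index = (6 + 305) mod 7 = 3 -> Thursday
Last day offset: 30 - 1 = 29 days
Weekday index = (3 + 29) mod 7 = 4

Friday, November 30


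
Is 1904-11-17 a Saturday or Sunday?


Anchor: Jan 1, 1904. With p = 1904 - 1 = 1903: (p + p//4 - p//100 + p//400) mod 7 = (1903 + 475 - 19 + 4) mod 7 = 2363 mod 7 = 4 -> Friday (Mon=0 ... Sun=6)
Day of year: 322; offset = 321
Weekday index = (4 + 321) mod 7 = 3 -> Thursday
Weekend days: Saturday, Sunday

No


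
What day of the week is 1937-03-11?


Date: March 11, 1937
Anchor: Jan 1, 1937. With p = 1937 - 1 = 1936: (p + p//4 - p//100 + p//400) mod 7 = (1936 + 484 - 19 + 4) mod 7 = 2405 mod 7 = 4 -> Friday (Mon=0 ... Sun=6)
Days before March (Jan-Feb): 59; offset = 59 + 11 - 1 = 69
Weekday index = (4 + 69) mod 7 = 3

Day of the week: Thursday


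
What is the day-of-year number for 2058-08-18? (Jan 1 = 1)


Date: August 18, 2058
Days in months 1 through 7: 212
Plus 18 days in August

Day of year: 230


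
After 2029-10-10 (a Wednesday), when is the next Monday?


Current: Wednesday
Target: Monday
Days ahead: 5

Next Monday: 2029-10-15


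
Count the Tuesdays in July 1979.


July 1979 has 31 days
Anchor: Jan 1, 1979. With p = 1979 - 1 = 1978: (p + p//4 - p//100 + p//400) mod 7 = (1978 + 494 - 19 + 4) mod 7 = 2457 mod 7 = 0 -> Monday (Mon=0 ... Sun=6)
Days before July (Jan-Jun): 181; July 1 index = (0 + 181) mod 7 = 6 -> Sunday
First Tuesday is July 3
Tuesdays: 3, 10, 17, 24, 31

5 Tuesdays


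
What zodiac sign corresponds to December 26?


Date: December 26
Conventional tropical zodiac dates: Capricorn from December 22 onward; Aquarius starts January 20
December 26 falls within the Capricorn range

Capricorn


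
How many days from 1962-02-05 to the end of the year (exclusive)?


Day of year: 36 of 365
Remaining = 365 - 36

329 days


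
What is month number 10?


Month 10 of 12

October


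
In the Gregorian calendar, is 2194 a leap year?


Gregorian leap year rule: divisible by 4, but not by 100, unless also by 400.
2194 is not divisible by 4 -> not a leap year

No


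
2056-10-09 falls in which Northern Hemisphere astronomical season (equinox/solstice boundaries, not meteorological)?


Date: October 9
Astronomical Autumn (approx.; exact equinox/solstice day varies by year): September 22 to December 20
October 9 falls within the Autumn window

Autumn


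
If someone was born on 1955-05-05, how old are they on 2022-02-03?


Birth: 1955-05-05
Reference: 2022-02-03
Year difference: 2022 - 1955 = 67
Birthday not yet reached in 2022, subtract 1

66 years old


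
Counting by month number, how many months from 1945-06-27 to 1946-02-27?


From June 1945 to February 1946
1 year * 12 = 12 months, minus 4 months = 8

8 months


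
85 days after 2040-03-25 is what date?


Start: 2040-03-25, add 85 days
March 2040 has 31 days: 31 - 25 = 6 days to March 31 -> 79 left
April 2040 has 30 days -> 49 left
May 2040 has 31 days -> 18 left
June 2040: 18 <= 30 -> lands on June 18

Result: 2040-06-18


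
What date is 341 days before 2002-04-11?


Start: 2002-04-11, subtract 341 days
Back 11 days from April 11 reaches March 31, 2002 -> 330 left
March 2002 has 31 days -> back to February 28, 2002 -> 299 left
February 2002 has 28 days -> back to January 31, 2002 -> 271 left
January 2002 has 31 days -> back to December 31, 2001 -> 240 left
December 2001 has 31 days -> back to November 30, 2001 -> 209 left
November 2001 has 30 days -> back to October 31, 2001 -> 179 left
October 2001 has 31 days -> back to September 30, 2001 -> 148 left
September 2001 has 30 days -> back to August 31, 2001 -> 118 left
August 2001 has 31 days -> back to July 31, 2001 -> 87 left
July 2001 has 31 days -> back to June 30, 2001 -> 56 left
June 2001 has 30 days -> back to May 31, 2001 -> 26 left
May 2001: 31 - 26 = 5 -> lands on May 5

Result: 2001-05-05


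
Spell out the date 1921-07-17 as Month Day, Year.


ISO 1921-07-17 parses as year=1921, month=07, day=17
Month 7 -> July

July 17, 1921


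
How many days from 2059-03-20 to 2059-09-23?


From 2059-03-20 to 2059-09-23
2059-03-20: days before March = 31 + 28 = 59 (2059 is not a leap year); day of year = 59 + 20 = 79
2059-09-23: days before September = 31 + 28 + 31 + 30 + 31 + 30 + 31 + 31 = 243 (2059 is not a leap year); day of year = 243 + 23 = 266
Same year: 266 - 79 = 187

187 days


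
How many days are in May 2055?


May 2055

31 days


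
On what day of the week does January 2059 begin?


Target: January 1, 2059
Anchor: Jan 1, 2059. With p = 2059 - 1 = 2058: (p + p//4 - p//100 + p//400) mod 7 = (2058 + 514 - 20 + 5) mod 7 = 2557 mod 7 = 2 -> Wednesday (Mon=0 ... Sun=6)
Offset from anchor: 0 days
Weekday index = (2 + 0) mod 7 = 2

Wednesday


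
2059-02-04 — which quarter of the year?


Month: February (month 2)
Q1: Jan-Mar, Q2: Apr-Jun, Q3: Jul-Sep, Q4: Oct-Dec

Q1


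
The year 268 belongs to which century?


Century = (year - 1) // 100 + 1
= (268 - 1) // 100 + 1
= 267 // 100 + 1
= 2 + 1

3rd century


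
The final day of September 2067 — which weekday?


September 2067 has 30 days
Anchor: Jan 1, 2067. With p = 2067 - 1 = 2066: (p + p//4 - p//100 + p//400) mod 7 = (2066 + 516 - 20 + 5) mod 7 = 2567 mod 7 = 5 -> Saturday (Mon=0 ... Sun=6)
Days before September (Jan-Aug): 243; September 1 index = (5 + 243) mod 7 = 3 -> Thursday
Last day offset: 30 - 1 = 29 days
Weekday index = (3 + 29) mod 7 = 4

Friday, September 30


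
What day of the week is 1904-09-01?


Date: September 1, 1904
Anchor: Jan 1, 1904. With p = 1904 - 1 = 1903: (p + p//4 - p//100 + p//400) mod 7 = (1903 + 475 - 19 + 4) mod 7 = 2363 mod 7 = 4 -> Friday (Mon=0 ... Sun=6)
Days before September (Jan-Aug): 244; offset = 244 + 1 - 1 = 244
Weekday index = (4 + 244) mod 7 = 3

Day of the week: Thursday


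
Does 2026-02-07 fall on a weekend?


Anchor: Jan 1, 2026. With p = 2026 - 1 = 2025: (p + p//4 - p//100 + p//400) mod 7 = (2025 + 506 - 20 + 5) mod 7 = 2516 mod 7 = 3 -> Thursday (Mon=0 ... Sun=6)
Day of year: 38; offset = 37
Weekday index = (3 + 37) mod 7 = 5 -> Saturday
Weekend days: Saturday, Sunday

Yes


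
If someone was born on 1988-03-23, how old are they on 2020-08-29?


Birth: 1988-03-23
Reference: 2020-08-29
Year difference: 2020 - 1988 = 32

32 years old


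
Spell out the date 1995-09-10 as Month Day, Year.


ISO 1995-09-10 parses as year=1995, month=09, day=10
Month 9 -> September

September 10, 1995


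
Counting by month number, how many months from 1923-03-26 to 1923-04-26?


From March 1923 to April 1923
0 years * 12 = 0 months, plus 1 month = 1

1 month


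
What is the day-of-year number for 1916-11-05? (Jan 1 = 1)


Date: November 5, 1916
Days in months 1 through 10: 305
Plus 5 days in November

Day of year: 310


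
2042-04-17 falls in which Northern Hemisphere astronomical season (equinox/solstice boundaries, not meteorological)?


Date: April 17
Astronomical Spring (approx.; exact equinox/solstice day varies by year): March 20 to June 20
April 17 falls within the Spring window

Spring


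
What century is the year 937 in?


Century = (year - 1) // 100 + 1
= (937 - 1) // 100 + 1
= 936 // 100 + 1
= 9 + 1

10th century


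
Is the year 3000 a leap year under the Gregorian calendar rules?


Gregorian leap year rule: divisible by 4, but not by 100, unless also by 400.
3000 is divisible by 100 but not 400 -> not a leap year

No


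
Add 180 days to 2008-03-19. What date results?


Start: 2008-03-19, add 180 days
March 2008 has 31 days: 31 - 19 = 12 days to March 31 -> 168 left
April 2008 has 30 days -> 138 left
May 2008 has 31 days -> 107 left
June 2008 has 30 days -> 77 left
July 2008 has 31 days -> 46 left
August 2008 has 31 days -> 15 left
September 2008: 15 <= 30 -> lands on September 15

Result: 2008-09-15


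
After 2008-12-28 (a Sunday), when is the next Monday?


Current: Sunday
Target: Monday
Days ahead: 1

Next Monday: 2008-12-29


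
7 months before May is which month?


May is month 5
5 - 7 = -2; wrap: -2 + 12 = 10

October


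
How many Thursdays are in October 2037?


October 2037 has 31 days
Anchor: Jan 1, 2037. With p = 2037 - 1 = 2036: (p + p//4 - p//100 + p//400) mod 7 = (2036 + 509 - 20 + 5) mod 7 = 2530 mod 7 = 3 -> Thursday (Mon=0 ... Sun=6)
Days before October (Jan-Sep): 273; October 1 index = (3 + 273) mod 7 = 3 -> Thursday
First Thursday is October 1
Thursdays: 1, 8, 15, 22, 29

5 Thursdays


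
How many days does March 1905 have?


March 1905

31 days


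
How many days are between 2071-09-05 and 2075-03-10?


From 2071-09-05 to 2075-03-10
2071-09-05: days before September = 31 + 28 + 31 + 30 + 31 + 30 + 31 + 31 = 243 (2071 is not a leap year); day of year = 243 + 5 = 248
2075-03-10: days before March = 31 + 28 = 59 (2075 is not a leap year); day of year = 59 + 10 = 69
Rest of 2071: 365 - 248 = 117
Full years 2072 (366), 2073 (365), 2074 (365): 1096
Total = 117 + 1096 + 69 = 1282

1282 days


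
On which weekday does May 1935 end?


May 1935 has 31 days
Anchor: Jan 1, 1935. With p = 1935 - 1 = 1934: (p + p//4 - p//100 + p//400) mod 7 = (1934 + 483 - 19 + 4) mod 7 = 2402 mod 7 = 1 -> Tuesday (Mon=0 ... Sun=6)
Days before May (Jan-Apr): 120; May 1 index = (1 + 120) mod 7 = 2 -> Wednesday
Last day offset: 31 - 1 = 30 days
Weekday index = (2 + 30) mod 7 = 4

Friday, May 31


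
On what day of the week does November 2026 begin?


Target: November 1, 2026
Anchor: Jan 1, 2026. With p = 2026 - 1 = 2025: (p + p//4 - p//100 + p//400) mod 7 = (2025 + 506 - 20 + 5) mod 7 = 2516 mod 7 = 3 -> Thursday (Mon=0 ... Sun=6)
Days before November (Jan-Oct): 304 days
Weekday index = (3 + 304) mod 7 = 6

Sunday


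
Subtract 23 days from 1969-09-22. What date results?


Start: 1969-09-22, subtract 23 days
Back 22 days from September 22 reaches August 31, 1969 -> 1 left
August 1969: 31 - 1 = 30 -> lands on August 30

Result: 1969-08-30


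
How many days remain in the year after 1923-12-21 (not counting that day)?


Day of year: 355 of 365
Remaining = 365 - 355

10 days


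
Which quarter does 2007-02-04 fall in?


Month: February (month 2)
Q1: Jan-Mar, Q2: Apr-Jun, Q3: Jul-Sep, Q4: Oct-Dec

Q1


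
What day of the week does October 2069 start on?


Target: October 1, 2069
Anchor: Jan 1, 2069. With p = 2069 - 1 = 2068: (p + p//4 - p//100 + p//400) mod 7 = (2068 + 517 - 20 + 5) mod 7 = 2570 mod 7 = 1 -> Tuesday (Mon=0 ... Sun=6)
Days before October (Jan-Sep): 273 days
Weekday index = (1 + 273) mod 7 = 1

Tuesday


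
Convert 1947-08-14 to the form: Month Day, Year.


ISO 1947-08-14 parses as year=1947, month=08, day=14
Month 8 -> August

August 14, 1947


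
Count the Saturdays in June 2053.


June 2053 has 30 days
Anchor: Jan 1, 2053. With p = 2053 - 1 = 2052: (p + p//4 - p//100 + p//400) mod 7 = (2052 + 513 - 20 + 5) mod 7 = 2550 mod 7 = 2 -> Wednesday (Mon=0 ... Sun=6)
Days before June (Jan-May): 151; June 1 index = (2 + 151) mod 7 = 6 -> Sunday
First Saturday is June 7
Saturdays: 7, 14, 21, 28

4 Saturdays


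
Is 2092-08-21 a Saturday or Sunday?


Anchor: Jan 1, 2092. With p = 2092 - 1 = 2091: (p + p//4 - p//100 + p//400) mod 7 = (2091 + 522 - 20 + 5) mod 7 = 2598 mod 7 = 1 -> Tuesday (Mon=0 ... Sun=6)
Day of year: 234; offset = 233
Weekday index = (1 + 233) mod 7 = 3 -> Thursday
Weekend days: Saturday, Sunday

No


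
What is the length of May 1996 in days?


May 1996

31 days


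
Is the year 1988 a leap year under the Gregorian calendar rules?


Gregorian leap year rule: divisible by 4, but not by 100, unless also by 400.
1988 is divisible by 4 but not 100 -> leap year

Yes


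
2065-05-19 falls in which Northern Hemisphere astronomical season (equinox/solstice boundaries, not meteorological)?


Date: May 19
Astronomical Spring (approx.; exact equinox/solstice day varies by year): March 20 to June 20
May 19 falls within the Spring window

Spring


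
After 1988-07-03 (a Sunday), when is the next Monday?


Current: Sunday
Target: Monday
Days ahead: 1

Next Monday: 1988-07-04


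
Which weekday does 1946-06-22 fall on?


Date: June 22, 1946
Anchor: Jan 1, 1946. With p = 1946 - 1 = 1945: (p + p//4 - p//100 + p//400) mod 7 = (1945 + 486 - 19 + 4) mod 7 = 2416 mod 7 = 1 -> Tuesday (Mon=0 ... Sun=6)
Days before June (Jan-May): 151; offset = 151 + 22 - 1 = 172
Weekday index = (1 + 172) mod 7 = 5

Day of the week: Saturday


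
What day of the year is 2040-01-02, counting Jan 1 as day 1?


Date: January 2, 2040
No months before January
Plus 2 days in January

Day of year: 2


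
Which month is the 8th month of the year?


Month 8 of 12

August


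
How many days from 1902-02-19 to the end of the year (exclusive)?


Day of year: 50 of 365
Remaining = 365 - 50

315 days


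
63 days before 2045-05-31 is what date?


Start: 2045-05-31, subtract 63 days
Back 31 days from May 31 reaches April 30, 2045 -> 32 left
April 2045 has 30 days -> back to March 31, 2045 -> 2 left
March 2045: 31 - 2 = 29 -> lands on March 29

Result: 2045-03-29


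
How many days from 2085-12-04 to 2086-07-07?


From 2085-12-04 to 2086-07-07
2085-12-04: days before December = 31 + 28 + 31 + 30 + 31 + 30 + 31 + 31 + 30 + 31 + 30 = 334 (2085 is not a leap year); day of year = 334 + 4 = 338
2086-07-07: days before July = 31 + 28 + 31 + 30 + 31 + 30 = 181 (2086 is not a leap year); day of year = 181 + 7 = 188
Rest of 2085: 365 - 338 = 27
Total = 27 + 188 = 215

215 days


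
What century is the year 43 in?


Century = (year - 1) // 100 + 1
= (43 - 1) // 100 + 1
= 42 // 100 + 1
= 0 + 1

1st century


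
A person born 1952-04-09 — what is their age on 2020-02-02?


Birth: 1952-04-09
Reference: 2020-02-02
Year difference: 2020 - 1952 = 68
Birthday not yet reached in 2020, subtract 1

67 years old


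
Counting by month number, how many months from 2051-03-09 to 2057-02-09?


From March 2051 to February 2057
6 years * 12 = 72 months, minus 1 month = 71

71 months


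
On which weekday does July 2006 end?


July 2006 has 31 days
Anchor: Jan 1, 2006. With p = 2006 - 1 = 2005: (p + p//4 - p//100 + p//400) mod 7 = (2005 + 501 - 20 + 5) mod 7 = 2491 mod 7 = 6 -> Sunday (Mon=0 ... Sun=6)
Days before July (Jan-Jun): 181; July 1 index = (6 + 181) mod 7 = 5 -> Saturday
Last day offset: 31 - 1 = 30 days
Weekday index = (5 + 30) mod 7 = 0

Monday, July 31


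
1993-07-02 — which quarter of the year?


Month: July (month 7)
Q1: Jan-Mar, Q2: Apr-Jun, Q3: Jul-Sep, Q4: Oct-Dec

Q3


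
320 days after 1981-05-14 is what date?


Start: 1981-05-14, add 320 days
May 1981 has 31 days: 31 - 14 = 17 days to May 31 -> 303 left
June 1981 has 30 days -> 273 left
July 1981 has 31 days -> 242 left
August 1981 has 31 days -> 211 left
September 1981 has 30 days -> 181 left
October 1981 has 31 days -> 150 left
November 1981 has 30 days -> 120 left
December 1981 has 31 days -> 89 left
January 1982 has 31 days -> 58 left
February 1982 has 28 days -> 30 left
March 1982: 30 <= 31 -> lands on March 30

Result: 1982-03-30


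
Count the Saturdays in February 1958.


February 1958 has 28 days
Anchor: Jan 1, 1958. With p = 1958 - 1 = 1957: (p + p//4 - p//100 + p//400) mod 7 = (1957 + 489 - 19 + 4) mod 7 = 2431 mod 7 = 2 -> Wednesday (Mon=0 ... Sun=6)
Days before February (Jan): 31; February 1 index = (2 + 31) mod 7 = 5 -> Saturday
First Saturday is February 1
Saturdays: 1, 8, 15, 22

4 Saturdays


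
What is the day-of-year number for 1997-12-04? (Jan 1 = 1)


Date: December 4, 1997
Days in months 1 through 11: 334
Plus 4 days in December

Day of year: 338


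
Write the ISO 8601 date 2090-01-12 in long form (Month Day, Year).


ISO 2090-01-12 parses as year=2090, month=01, day=12
Month 1 -> January

January 12, 2090


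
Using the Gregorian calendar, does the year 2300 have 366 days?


Gregorian leap year rule: divisible by 4, but not by 100, unless also by 400.
2300 is divisible by 100 but not 400 -> not a leap year

No


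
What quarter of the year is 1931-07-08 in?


Month: July (month 7)
Q1: Jan-Mar, Q2: Apr-Jun, Q3: Jul-Sep, Q4: Oct-Dec

Q3


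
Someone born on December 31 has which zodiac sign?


Date: December 31
Conventional tropical zodiac dates: Capricorn from December 22 onward; Aquarius starts January 20
December 31 falls within the Capricorn range

Capricorn


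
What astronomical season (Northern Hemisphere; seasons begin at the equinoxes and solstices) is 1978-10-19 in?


Date: October 19
Astronomical Autumn (approx.; exact equinox/solstice day varies by year): September 22 to December 20
October 19 falls within the Autumn window

Autumn


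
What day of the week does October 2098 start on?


Target: October 1, 2098
Anchor: Jan 1, 2098. With p = 2098 - 1 = 2097: (p + p//4 - p//100 + p//400) mod 7 = (2097 + 524 - 20 + 5) mod 7 = 2606 mod 7 = 2 -> Wednesday (Mon=0 ... Sun=6)
Days before October (Jan-Sep): 273 days
Weekday index = (2 + 273) mod 7 = 2

Wednesday


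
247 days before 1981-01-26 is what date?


Start: 1981-01-26, subtract 247 days
Back 26 days from January 26 reaches December 31, 1980 -> 221 left
December 1980 has 31 days -> back to November 30, 1980 -> 190 left
November 1980 has 30 days -> back to October 31, 1980 -> 160 left
October 1980 has 31 days -> back to September 30, 1980 -> 129 left
September 1980 has 30 days -> back to August 31, 1980 -> 99 left
August 1980 has 31 days -> back to July 31, 1980 -> 68 left
July 1980 has 31 days -> back to June 30, 1980 -> 37 left
June 1980 has 30 days -> back to May 31, 1980 -> 7 left
May 1980: 31 - 7 = 24 -> lands on May 24

Result: 1980-05-24


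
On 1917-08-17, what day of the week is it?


Date: August 17, 1917
Anchor: Jan 1, 1917. With p = 1917 - 1 = 1916: (p + p//4 - p//100 + p//400) mod 7 = (1916 + 479 - 19 + 4) mod 7 = 2380 mod 7 = 0 -> Monday (Mon=0 ... Sun=6)
Days before August (Jan-Jul): 212; offset = 212 + 17 - 1 = 228
Weekday index = (0 + 228) mod 7 = 4

Day of the week: Friday


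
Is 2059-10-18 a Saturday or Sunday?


Anchor: Jan 1, 2059. With p = 2059 - 1 = 2058: (p + p//4 - p//100 + p//400) mod 7 = (2058 + 514 - 20 + 5) mod 7 = 2557 mod 7 = 2 -> Wednesday (Mon=0 ... Sun=6)
Day of year: 291; offset = 290
Weekday index = (2 + 290) mod 7 = 5 -> Saturday
Weekend days: Saturday, Sunday

Yes


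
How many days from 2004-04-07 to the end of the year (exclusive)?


Day of year: 98 of 366
Remaining = 366 - 98

268 days


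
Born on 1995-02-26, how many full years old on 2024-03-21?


Birth: 1995-02-26
Reference: 2024-03-21
Year difference: 2024 - 1995 = 29

29 years old


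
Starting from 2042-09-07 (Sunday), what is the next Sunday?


Current: Sunday
Target: Sunday
Days ahead: 7

Next Sunday: 2042-09-14


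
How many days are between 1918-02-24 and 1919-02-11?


From 1918-02-24 to 1919-02-11
1918-02-24: days before February = 31; day of year = 31 + 24 = 55
1919-02-11: days before February = 31; day of year = 31 + 11 = 42
Rest of 1918: 365 - 55 = 310
Total = 310 + 42 = 352

352 days


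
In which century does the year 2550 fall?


Century = (year - 1) // 100 + 1
= (2550 - 1) // 100 + 1
= 2549 // 100 + 1
= 25 + 1

26th century


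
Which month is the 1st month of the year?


Month 1 of 12

January


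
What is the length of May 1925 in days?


May 1925

31 days


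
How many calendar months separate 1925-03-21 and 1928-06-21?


From March 1925 to June 1928
3 years * 12 = 36 months, plus 3 months = 39

39 months


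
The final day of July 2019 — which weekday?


July 2019 has 31 days
Anchor: Jan 1, 2019. With p = 2019 - 1 = 2018: (p + p//4 - p//100 + p//400) mod 7 = (2018 + 504 - 20 + 5) mod 7 = 2507 mod 7 = 1 -> Tuesday (Mon=0 ... Sun=6)
Days before July (Jan-Jun): 181; July 1 index = (1 + 181) mod 7 = 0 -> Monday
Last day offset: 31 - 1 = 30 days
Weekday index = (0 + 30) mod 7 = 2

Wednesday, July 31


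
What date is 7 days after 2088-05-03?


Start: 2088-05-03, add 7 days
May 2088 has 31 days; 3 + 7 = 10 stays within May

Result: 2088-05-10


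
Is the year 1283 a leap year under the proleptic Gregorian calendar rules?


Gregorian leap year rule: divisible by 4, but not by 100, unless also by 400.
1283 is not divisible by 4 -> not a leap year

No


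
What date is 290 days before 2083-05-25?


Start: 2083-05-25, subtract 290 days
Back 25 days from May 25 reaches April 30, 2083 -> 265 left
April 2083 has 30 days -> back to March 31, 2083 -> 235 left
March 2083 has 31 days -> back to February 28, 2083 -> 204 left
February 2083 has 28 days -> back to January 31, 2083 -> 176 left
January 2083 has 31 days -> back to December 31, 2082 -> 145 left
December 2082 has 31 days -> back to November 30, 2082 -> 114 left
November 2082 has 30 days -> back to October 31, 2082 -> 84 left
October 2082 has 31 days -> back to September 30, 2082 -> 53 left
September 2082 has 30 days -> back to August 31, 2082 -> 23 left
August 2082: 31 - 23 = 8 -> lands on August 8

Result: 2082-08-08


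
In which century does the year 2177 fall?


Century = (year - 1) // 100 + 1
= (2177 - 1) // 100 + 1
= 2176 // 100 + 1
= 21 + 1

22nd century


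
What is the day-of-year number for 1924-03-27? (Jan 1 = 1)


Date: March 27, 1924
Days in months 1 through 2: 60
Plus 27 days in March

Day of year: 87


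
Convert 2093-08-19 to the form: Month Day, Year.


ISO 2093-08-19 parses as year=2093, month=08, day=19
Month 8 -> August

August 19, 2093


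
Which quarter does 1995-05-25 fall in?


Month: May (month 5)
Q1: Jan-Mar, Q2: Apr-Jun, Q3: Jul-Sep, Q4: Oct-Dec

Q2


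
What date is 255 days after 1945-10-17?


Start: 1945-10-17, add 255 days
October 1945 has 31 days: 31 - 17 = 14 days to October 31 -> 241 left
November 1945 has 30 days -> 211 left
December 1945 has 31 days -> 180 left
January 1946 has 31 days -> 149 left
February 1946 has 28 days -> 121 left
March 1946 has 31 days -> 90 left
April 1946 has 30 days -> 60 left
May 1946 has 31 days -> 29 left
June 1946: 29 <= 30 -> lands on June 29

Result: 1946-06-29


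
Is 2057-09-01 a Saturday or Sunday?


Anchor: Jan 1, 2057. With p = 2057 - 1 = 2056: (p + p//4 - p//100 + p//400) mod 7 = (2056 + 514 - 20 + 5) mod 7 = 2555 mod 7 = 0 -> Monday (Mon=0 ... Sun=6)
Day of year: 244; offset = 243
Weekday index = (0 + 243) mod 7 = 5 -> Saturday
Weekend days: Saturday, Sunday

Yes


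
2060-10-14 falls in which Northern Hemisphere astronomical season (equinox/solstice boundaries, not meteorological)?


Date: October 14
Astronomical Autumn (approx.; exact equinox/solstice day varies by year): September 22 to December 20
October 14 falls within the Autumn window

Autumn


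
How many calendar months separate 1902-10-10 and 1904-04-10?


From October 1902 to April 1904
2 years * 12 = 24 months, minus 6 months = 18

18 months


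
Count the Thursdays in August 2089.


August 2089 has 31 days
Anchor: Jan 1, 2089. With p = 2089 - 1 = 2088: (p + p//4 - p//100 + p//400) mod 7 = (2088 + 522 - 20 + 5) mod 7 = 2595 mod 7 = 5 -> Saturday (Mon=0 ... Sun=6)
Days before August (Jan-Jul): 212; August 1 index = (5 + 212) mod 7 = 0 -> Monday
First Thursday is August 4
Thursdays: 4, 11, 18, 25

4 Thursdays


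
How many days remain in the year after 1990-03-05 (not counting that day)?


Day of year: 64 of 365
Remaining = 365 - 64

301 days


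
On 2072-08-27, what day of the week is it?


Date: August 27, 2072
Anchor: Jan 1, 2072. With p = 2072 - 1 = 2071: (p + p//4 - p//100 + p//400) mod 7 = (2071 + 517 - 20 + 5) mod 7 = 2573 mod 7 = 4 -> Friday (Mon=0 ... Sun=6)
Days before August (Jan-Jul): 213; offset = 213 + 27 - 1 = 239
Weekday index = (4 + 239) mod 7 = 5

Day of the week: Saturday


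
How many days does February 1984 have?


February 1984 (leap year: yes)

29 days


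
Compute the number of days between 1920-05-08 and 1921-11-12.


From 1920-05-08 to 1921-11-12
1920-05-08: days before May = 31 + 29 + 31 + 30 = 121 (1920 is a leap year); day of year = 121 + 8 = 129
1921-11-12: days before November = 31 + 28 + 31 + 30 + 31 + 30 + 31 + 31 + 30 + 31 = 304 (1921 is not a leap year); day of year = 304 + 12 = 316
Rest of 1920: 366 - 129 = 237
Total = 237 + 316 = 553

553 days


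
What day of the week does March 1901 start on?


Target: March 1, 1901
Anchor: Jan 1, 1901. With p = 1901 - 1 = 1900: (p + p//4 - p//100 + p//400) mod 7 = (1900 + 475 - 19 + 4) mod 7 = 2360 mod 7 = 1 -> Tuesday (Mon=0 ... Sun=6)
Days before March (Jan-Feb): 59 days
Weekday index = (1 + 59) mod 7 = 4

Friday


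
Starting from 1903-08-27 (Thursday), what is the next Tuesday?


Current: Thursday
Target: Tuesday
Days ahead: 5

Next Tuesday: 1903-09-01


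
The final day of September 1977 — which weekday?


September 1977 has 30 days
Anchor: Jan 1, 1977. With p = 1977 - 1 = 1976: (p + p//4 - p//100 + p//400) mod 7 = (1976 + 494 - 19 + 4) mod 7 = 2455 mod 7 = 5 -> Saturday (Mon=0 ... Sun=6)
Days before September (Jan-Aug): 243; September 1 index = (5 + 243) mod 7 = 3 -> Thursday
Last day offset: 30 - 1 = 29 days
Weekday index = (3 + 29) mod 7 = 4

Friday, September 30


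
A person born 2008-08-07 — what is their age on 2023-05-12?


Birth: 2008-08-07
Reference: 2023-05-12
Year difference: 2023 - 2008 = 15
Birthday not yet reached in 2023, subtract 1

14 years old


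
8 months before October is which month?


October is month 10
10 - 8 = 2

February


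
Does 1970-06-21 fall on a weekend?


Anchor: Jan 1, 1970. With p = 1970 - 1 = 1969: (p + p//4 - p//100 + p//400) mod 7 = (1969 + 492 - 19 + 4) mod 7 = 2446 mod 7 = 3 -> Thursday (Mon=0 ... Sun=6)
Day of year: 172; offset = 171
Weekday index = (3 + 171) mod 7 = 6 -> Sunday
Weekend days: Saturday, Sunday

Yes


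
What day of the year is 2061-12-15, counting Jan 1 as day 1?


Date: December 15, 2061
Days in months 1 through 11: 334
Plus 15 days in December

Day of year: 349


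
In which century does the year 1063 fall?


Century = (year - 1) // 100 + 1
= (1063 - 1) // 100 + 1
= 1062 // 100 + 1
= 10 + 1

11th century


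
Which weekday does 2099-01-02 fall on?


Date: January 2, 2099
Anchor: Jan 1, 2099. With p = 2099 - 1 = 2098: (p + p//4 - p//100 + p//400) mod 7 = (2098 + 524 - 20 + 5) mod 7 = 2607 mod 7 = 3 -> Thursday (Mon=0 ... Sun=6)
Days into year = 2 - 1 = 1
Weekday index = (3 + 1) mod 7 = 4

Day of the week: Friday


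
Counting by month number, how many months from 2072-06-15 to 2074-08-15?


From June 2072 to August 2074
2 years * 12 = 24 months, plus 2 months = 26

26 months


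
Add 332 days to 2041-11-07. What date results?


Start: 2041-11-07, add 332 days
November 2041 has 30 days: 30 - 7 = 23 days to November 30 -> 309 left
December 2041 has 31 days -> 278 left
January 2042 has 31 days -> 247 left
February 2042 has 28 days -> 219 left
March 2042 has 31 days -> 188 left
April 2042 has 30 days -> 158 left
May 2042 has 31 days -> 127 left
June 2042 has 30 days -> 97 left
July 2042 has 31 days -> 66 left
August 2042 has 31 days -> 35 left
September 2042 has 30 days -> 5 left
October 2042: 5 <= 31 -> lands on October 5

Result: 2042-10-05


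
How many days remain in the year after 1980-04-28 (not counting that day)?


Day of year: 119 of 366
Remaining = 366 - 119

247 days


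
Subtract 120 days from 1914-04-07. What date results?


Start: 1914-04-07, subtract 120 days
Back 7 days from April 7 reaches March 31, 1914 -> 113 left
March 1914 has 31 days -> back to February 28, 1914 -> 82 left
February 1914 has 28 days -> back to January 31, 1914 -> 54 left
January 1914 has 31 days -> back to December 31, 1913 -> 23 left
December 1913: 31 - 23 = 8 -> lands on December 8

Result: 1913-12-08


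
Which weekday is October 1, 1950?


Target: October 1, 1950
Anchor: Jan 1, 1950. With p = 1950 - 1 = 1949: (p + p//4 - p//100 + p//400) mod 7 = (1949 + 487 - 19 + 4) mod 7 = 2421 mod 7 = 6 -> Sunday (Mon=0 ... Sun=6)
Days before October (Jan-Sep): 273 days
Weekday index = (6 + 273) mod 7 = 6

Sunday


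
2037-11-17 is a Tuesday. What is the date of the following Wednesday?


Current: Tuesday
Target: Wednesday
Days ahead: 1

Next Wednesday: 2037-11-18


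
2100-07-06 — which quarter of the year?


Month: July (month 7)
Q1: Jan-Mar, Q2: Apr-Jun, Q3: Jul-Sep, Q4: Oct-Dec

Q3


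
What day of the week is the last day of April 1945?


April 1945 has 30 days
Anchor: Jan 1, 1945. With p = 1945 - 1 = 1944: (p + p//4 - p//100 + p//400) mod 7 = (1944 + 486 - 19 + 4) mod 7 = 2415 mod 7 = 0 -> Monday (Mon=0 ... Sun=6)
Days before April (Jan-Mar): 90; April 1 index = (0 + 90) mod 7 = 6 -> Sunday
Last day offset: 30 - 1 = 29 days
Weekday index = (6 + 29) mod 7 = 0

Monday, April 30


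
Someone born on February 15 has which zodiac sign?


Date: February 15
Conventional tropical zodiac dates: Aquarius from January 20 onward; Pisces starts February 19
February 15 falls within the Aquarius range

Aquarius


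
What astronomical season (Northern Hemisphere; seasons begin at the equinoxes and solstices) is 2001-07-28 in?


Date: July 28
Astronomical Summer (approx.; exact equinox/solstice day varies by year): June 21 to September 21
July 28 falls within the Summer window

Summer


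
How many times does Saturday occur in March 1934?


March 1934 has 31 days
Anchor: Jan 1, 1934. With p = 1934 - 1 = 1933: (p + p//4 - p//100 + p//400) mod 7 = (1933 + 483 - 19 + 4) mod 7 = 2401 mod 7 = 0 -> Monday (Mon=0 ... Sun=6)
Days before March (Jan-Feb): 59; March 1 index = (0 + 59) mod 7 = 3 -> Thursday
First Saturday is March 3
Saturdays: 3, 10, 17, 24, 31

5 Saturdays


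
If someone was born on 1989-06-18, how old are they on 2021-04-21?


Birth: 1989-06-18
Reference: 2021-04-21
Year difference: 2021 - 1989 = 32
Birthday not yet reached in 2021, subtract 1

31 years old


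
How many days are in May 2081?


May 2081

31 days


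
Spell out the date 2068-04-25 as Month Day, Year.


ISO 2068-04-25 parses as year=2068, month=04, day=25
Month 4 -> April

April 25, 2068


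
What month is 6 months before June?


June is month 6
6 - 6 = 0; wrap: 0 + 12 = 12

December


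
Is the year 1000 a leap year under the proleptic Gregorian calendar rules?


Gregorian leap year rule: divisible by 4, but not by 100, unless also by 400.
1000 is divisible by 100 but not 400 -> not a leap year

No


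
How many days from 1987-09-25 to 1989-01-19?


From 1987-09-25 to 1989-01-19
1987-09-25: days before September = 31 + 28 + 31 + 30 + 31 + 30 + 31 + 31 = 243 (1987 is not a leap year); day of year = 243 + 25 = 268
1989-01-19: day of year = 19
Rest of 1987: 365 - 268 = 97
Full years 1988 (366): 366
Total = 97 + 366 + 19 = 482

482 days


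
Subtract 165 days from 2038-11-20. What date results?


Start: 2038-11-20, subtract 165 days
Back 20 days from November 20 reaches October 31, 2038 -> 145 left
October 2038 has 31 days -> back to September 30, 2038 -> 114 left
September 2038 has 30 days -> back to August 31, 2038 -> 84 left
August 2038 has 31 days -> back to July 31, 2038 -> 53 left
July 2038 has 31 days -> back to June 30, 2038 -> 22 left
June 2038: 30 - 22 = 8 -> lands on June 8

Result: 2038-06-08


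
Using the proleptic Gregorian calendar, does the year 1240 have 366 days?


Gregorian leap year rule: divisible by 4, but not by 100, unless also by 400.
1240 is divisible by 4 but not 100 -> leap year

Yes


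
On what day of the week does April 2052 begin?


Target: April 1, 2052
Anchor: Jan 1, 2052. With p = 2052 - 1 = 2051: (p + p//4 - p//100 + p//400) mod 7 = (2051 + 512 - 20 + 5) mod 7 = 2548 mod 7 = 0 -> Monday (Mon=0 ... Sun=6)
Days before April (Jan-Mar): 91 days
Weekday index = (0 + 91) mod 7 = 0

Monday


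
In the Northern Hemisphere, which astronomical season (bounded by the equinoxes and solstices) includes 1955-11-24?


Date: November 24
Astronomical Autumn (approx.; exact equinox/solstice day varies by year): September 22 to December 20
November 24 falls within the Autumn window

Autumn


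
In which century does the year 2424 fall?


Century = (year - 1) // 100 + 1
= (2424 - 1) // 100 + 1
= 2423 // 100 + 1
= 24 + 1

25th century


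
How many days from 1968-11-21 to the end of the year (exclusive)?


Day of year: 326 of 366
Remaining = 366 - 326

40 days


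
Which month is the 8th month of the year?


Month 8 of 12

August


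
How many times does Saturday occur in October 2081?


October 2081 has 31 days
Anchor: Jan 1, 2081. With p = 2081 - 1 = 2080: (p + p//4 - p//100 + p//400) mod 7 = (2080 + 520 - 20 + 5) mod 7 = 2585 mod 7 = 2 -> Wednesday (Mon=0 ... Sun=6)
Days before October (Jan-Sep): 273; October 1 index = (2 + 273) mod 7 = 2 -> Wednesday
First Saturday is October 4
Saturdays: 4, 11, 18, 25

4 Saturdays
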